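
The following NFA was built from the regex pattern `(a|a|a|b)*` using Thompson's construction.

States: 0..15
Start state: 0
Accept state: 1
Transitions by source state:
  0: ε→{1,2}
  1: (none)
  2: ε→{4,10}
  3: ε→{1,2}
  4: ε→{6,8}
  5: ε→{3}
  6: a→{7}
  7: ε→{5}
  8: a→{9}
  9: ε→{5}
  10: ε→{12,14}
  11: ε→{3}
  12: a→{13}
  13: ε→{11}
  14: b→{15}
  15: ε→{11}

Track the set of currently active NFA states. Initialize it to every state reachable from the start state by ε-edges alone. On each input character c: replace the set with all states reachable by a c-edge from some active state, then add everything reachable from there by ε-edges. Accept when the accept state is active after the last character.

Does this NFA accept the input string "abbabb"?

S₀ = ε-closure({0}) = {0,1,2,4,6,8,10,12,14}
'a' @ 1: {1,2,3,4,5,6,7,8,9,10,11,12,13,14}  [accepting]
'b' @ 2: {1,2,3,4,6,8,10,11,12,14,15}  [accepting]
'b' @ 3: {1,2,3,4,6,8,10,11,12,14,15}  [accepting]
'a' @ 4: {1,2,3,4,5,6,7,8,9,10,11,12,13,14}  [accepting]
'b' @ 5: {1,2,3,4,6,8,10,11,12,14,15}  [accepting]
'b' @ 6: {1,2,3,4,6,8,10,11,12,14,15}  [accepting]
end set {1,2,3,4,6,8,10,11,12,14,15} — state 1 in

Answer: ACCEPT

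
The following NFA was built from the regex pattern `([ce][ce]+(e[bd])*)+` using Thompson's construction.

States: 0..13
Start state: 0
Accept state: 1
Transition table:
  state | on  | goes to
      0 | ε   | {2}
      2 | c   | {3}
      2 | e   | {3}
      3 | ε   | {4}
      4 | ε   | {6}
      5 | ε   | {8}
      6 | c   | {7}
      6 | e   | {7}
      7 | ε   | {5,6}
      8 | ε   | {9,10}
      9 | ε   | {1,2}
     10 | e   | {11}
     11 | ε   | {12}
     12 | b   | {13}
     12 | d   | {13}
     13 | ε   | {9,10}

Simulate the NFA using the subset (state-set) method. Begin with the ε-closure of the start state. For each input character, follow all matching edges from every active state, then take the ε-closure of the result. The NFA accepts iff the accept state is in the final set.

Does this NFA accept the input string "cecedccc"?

initial (ε-close {0}): {0,2}
'c' @ 1: {3,4,6}
'e' @ 2: {1,2,5,6,7,8,9,10}  [accepting]
'c' @ 3: {1,2,3,4,5,6,7,8,9,10}  [accepting]
'e' @ 4: {1,2,3,4,5,6,7,8,9,10,11,12}  [accepting]
'd' @ 5: {1,2,9,10,13}  [accepting]
'c' @ 6: {3,4,6}
'c' @ 7: {1,2,5,6,7,8,9,10}  [accepting]
'c' @ 8: {1,2,3,4,5,6,7,8,9,10}  [accepting]
final: {1,2,3,4,5,6,7,8,9,10}; accept 1 in set

Answer: ACCEPT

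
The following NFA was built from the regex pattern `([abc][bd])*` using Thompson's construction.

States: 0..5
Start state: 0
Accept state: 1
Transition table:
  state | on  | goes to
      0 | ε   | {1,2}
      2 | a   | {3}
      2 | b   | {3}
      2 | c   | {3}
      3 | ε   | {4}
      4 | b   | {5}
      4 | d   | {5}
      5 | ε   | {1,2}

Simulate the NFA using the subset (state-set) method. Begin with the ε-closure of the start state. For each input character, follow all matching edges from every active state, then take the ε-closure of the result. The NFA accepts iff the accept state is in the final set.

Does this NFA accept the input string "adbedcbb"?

Answer: REJECT

Derivation:
initial (ε-close {0}): {0,1,2}
'a' @ 1: {3,4}
'd' @ 2: {1,2,5}  [accepting]
'b' @ 3: {3,4}
'e' @ 4: {}  — dead — no transitions
rest 'dcbb' ignored (set empty)
end set {} — state 1 not in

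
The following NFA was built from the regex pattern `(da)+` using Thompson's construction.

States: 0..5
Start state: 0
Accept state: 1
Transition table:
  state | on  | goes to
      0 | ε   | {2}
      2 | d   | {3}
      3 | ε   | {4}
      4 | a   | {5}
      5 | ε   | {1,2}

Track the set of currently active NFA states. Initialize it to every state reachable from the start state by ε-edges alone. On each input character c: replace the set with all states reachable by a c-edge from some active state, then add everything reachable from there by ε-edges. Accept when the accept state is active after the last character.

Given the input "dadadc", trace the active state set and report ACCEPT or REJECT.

S₀ = ε-closure({0}) = {0,2}
'd' @ 1: {3,4}
'a' @ 2: {1,2,5}  [accepting]
'd' @ 3: {3,4}
'a' @ 4: {1,2,5}  [accepting]
'd' @ 5: {3,4}
'c' @ 6: {}  — dead — no transitions
end set {} — state 1 not in

Answer: REJECT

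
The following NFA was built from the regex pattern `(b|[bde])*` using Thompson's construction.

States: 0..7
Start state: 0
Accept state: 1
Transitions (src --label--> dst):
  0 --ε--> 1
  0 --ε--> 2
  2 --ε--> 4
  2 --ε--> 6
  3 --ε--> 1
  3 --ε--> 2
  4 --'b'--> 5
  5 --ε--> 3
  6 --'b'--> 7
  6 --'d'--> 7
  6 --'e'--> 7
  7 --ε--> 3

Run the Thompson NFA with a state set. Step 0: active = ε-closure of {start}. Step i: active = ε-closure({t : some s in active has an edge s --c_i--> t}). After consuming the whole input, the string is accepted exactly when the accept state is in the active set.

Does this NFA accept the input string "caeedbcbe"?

Answer: REJECT

Trace:
S₀ = ε-closure({0}) = {0,1,2,4,6}
'c' @ 1: {}  — dead — no transitions
rest 'aeedbcbe' ignored (set empty)
end set {} — state 1 not in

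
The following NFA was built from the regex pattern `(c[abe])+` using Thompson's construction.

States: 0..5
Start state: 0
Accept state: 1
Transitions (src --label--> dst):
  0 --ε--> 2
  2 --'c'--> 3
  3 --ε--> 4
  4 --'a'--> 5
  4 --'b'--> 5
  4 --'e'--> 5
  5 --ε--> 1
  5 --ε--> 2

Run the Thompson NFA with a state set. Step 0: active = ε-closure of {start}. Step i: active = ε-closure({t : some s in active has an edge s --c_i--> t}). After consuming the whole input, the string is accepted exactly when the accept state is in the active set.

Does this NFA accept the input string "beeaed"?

initial (ε-close {0}): {0,2}
'b' @ 1: {}  — state set empty
rest 'eeaed' ignored (set empty)
final: {}; accept 1 not in set

Answer: REJECT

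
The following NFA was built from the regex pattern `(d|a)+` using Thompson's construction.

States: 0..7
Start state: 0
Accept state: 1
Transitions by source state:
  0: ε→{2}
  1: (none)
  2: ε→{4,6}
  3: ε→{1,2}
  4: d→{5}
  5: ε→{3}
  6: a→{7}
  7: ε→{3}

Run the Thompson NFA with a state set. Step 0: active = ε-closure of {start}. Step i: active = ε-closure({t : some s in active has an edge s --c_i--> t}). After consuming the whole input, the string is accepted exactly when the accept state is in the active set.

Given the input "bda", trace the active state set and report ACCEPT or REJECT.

Answer: REJECT

Derivation:
start: ε-closure({0}) = {0,2,4,6}
'b' @ 1: {}  — no active states
rest 'da' ignored (set empty)
after full input: {}  (accept=1 not in)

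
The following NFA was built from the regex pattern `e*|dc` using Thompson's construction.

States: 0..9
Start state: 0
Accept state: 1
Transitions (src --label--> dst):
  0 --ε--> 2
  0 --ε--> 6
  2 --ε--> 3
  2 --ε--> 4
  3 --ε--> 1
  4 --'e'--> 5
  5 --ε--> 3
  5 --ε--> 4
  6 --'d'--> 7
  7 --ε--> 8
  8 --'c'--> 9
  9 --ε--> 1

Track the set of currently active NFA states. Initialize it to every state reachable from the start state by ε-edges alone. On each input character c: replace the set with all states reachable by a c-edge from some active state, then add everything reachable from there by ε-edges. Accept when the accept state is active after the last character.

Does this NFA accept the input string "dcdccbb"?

Answer: REJECT

Trace:
start: ε-closure({0}) = {0,1,2,3,4,6}
'd' @ 1: {7,8}
'c' @ 2: {1,9}  [accepting]
'd' @ 3: {}  — no active states
rest 'ccbb' ignored (set empty)
end set {} — state 1 not in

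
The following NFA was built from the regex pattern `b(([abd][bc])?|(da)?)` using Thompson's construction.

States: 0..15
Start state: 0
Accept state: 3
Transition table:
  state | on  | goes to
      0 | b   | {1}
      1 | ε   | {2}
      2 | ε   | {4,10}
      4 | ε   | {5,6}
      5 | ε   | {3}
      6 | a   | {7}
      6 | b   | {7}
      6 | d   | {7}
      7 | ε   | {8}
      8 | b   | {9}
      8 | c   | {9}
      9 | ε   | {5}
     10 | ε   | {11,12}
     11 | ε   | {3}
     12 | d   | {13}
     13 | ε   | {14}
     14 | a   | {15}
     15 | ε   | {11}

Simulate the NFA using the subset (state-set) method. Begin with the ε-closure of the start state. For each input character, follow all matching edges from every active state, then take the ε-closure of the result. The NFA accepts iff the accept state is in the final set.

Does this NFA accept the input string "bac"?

S₀ = ε-closure({0}) = {0}
'b' @ 1: {1,2,3,4,5,6,10,11,12}  (accept∈set)
'a' @ 2: {7,8}
'c' @ 3: {3,5,9}  (accept∈set)
after full input: {3,5,9}  (accept=3 in)

Answer: ACCEPT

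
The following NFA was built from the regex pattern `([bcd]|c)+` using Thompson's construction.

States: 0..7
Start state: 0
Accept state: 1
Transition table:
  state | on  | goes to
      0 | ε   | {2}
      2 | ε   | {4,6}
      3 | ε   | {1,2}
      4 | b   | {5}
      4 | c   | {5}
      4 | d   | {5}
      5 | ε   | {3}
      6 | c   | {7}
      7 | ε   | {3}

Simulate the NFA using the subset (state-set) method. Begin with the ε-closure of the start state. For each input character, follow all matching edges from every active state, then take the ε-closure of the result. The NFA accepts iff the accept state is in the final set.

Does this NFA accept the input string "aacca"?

S₀ = ε-closure({0}) = {0,2,4,6}
'a' @ 1: {}  — dead — no transitions
rest 'acca' ignored (set empty)
final: {}; accept 1 not in set

Answer: REJECT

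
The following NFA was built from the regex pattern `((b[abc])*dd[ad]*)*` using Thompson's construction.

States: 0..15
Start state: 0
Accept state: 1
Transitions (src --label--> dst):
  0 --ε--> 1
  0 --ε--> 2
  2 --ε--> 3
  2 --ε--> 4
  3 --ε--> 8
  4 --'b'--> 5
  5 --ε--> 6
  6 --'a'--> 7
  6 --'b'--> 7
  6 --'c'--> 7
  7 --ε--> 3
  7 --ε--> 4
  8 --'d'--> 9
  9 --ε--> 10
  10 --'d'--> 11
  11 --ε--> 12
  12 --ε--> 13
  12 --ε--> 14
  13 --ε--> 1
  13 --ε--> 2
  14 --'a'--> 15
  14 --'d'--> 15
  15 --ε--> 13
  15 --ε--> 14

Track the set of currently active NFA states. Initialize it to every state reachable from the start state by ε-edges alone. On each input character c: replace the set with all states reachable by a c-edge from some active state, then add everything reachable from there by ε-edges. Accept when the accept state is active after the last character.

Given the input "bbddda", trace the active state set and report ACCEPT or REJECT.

Answer: ACCEPT

Steps:
S₀ = ε-closure({0}) = {0,1,2,3,4,8}
'b' @ 1: {5,6}
'b' @ 2: {3,4,7,8}
'd' @ 3: {9,10}
'd' @ 4: {1,2,3,4,8,11,12,13,14}  [accepting]
'd' @ 5: {1,2,3,4,8,9,10,13,14,15}  [accepting]
'a' @ 6: {1,2,3,4,8,13,14,15}  [accepting]
final: {1,2,3,4,8,13,14,15}; accept 1 in set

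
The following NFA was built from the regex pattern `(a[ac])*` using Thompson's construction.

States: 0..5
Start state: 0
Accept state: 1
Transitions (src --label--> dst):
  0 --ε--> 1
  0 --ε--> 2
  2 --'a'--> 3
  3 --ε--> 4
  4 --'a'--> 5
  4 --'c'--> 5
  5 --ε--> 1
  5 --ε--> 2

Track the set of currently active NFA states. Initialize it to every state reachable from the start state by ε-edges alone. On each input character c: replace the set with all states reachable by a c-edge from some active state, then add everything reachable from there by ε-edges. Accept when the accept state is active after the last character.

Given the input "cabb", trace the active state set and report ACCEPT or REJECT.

Answer: REJECT

Derivation:
S₀ = ε-closure({0}) = {0,1,2}
'c' @ 1: {}  — state set empty
rest 'abb' ignored (set empty)
after full input: {}  (accept=1 not in)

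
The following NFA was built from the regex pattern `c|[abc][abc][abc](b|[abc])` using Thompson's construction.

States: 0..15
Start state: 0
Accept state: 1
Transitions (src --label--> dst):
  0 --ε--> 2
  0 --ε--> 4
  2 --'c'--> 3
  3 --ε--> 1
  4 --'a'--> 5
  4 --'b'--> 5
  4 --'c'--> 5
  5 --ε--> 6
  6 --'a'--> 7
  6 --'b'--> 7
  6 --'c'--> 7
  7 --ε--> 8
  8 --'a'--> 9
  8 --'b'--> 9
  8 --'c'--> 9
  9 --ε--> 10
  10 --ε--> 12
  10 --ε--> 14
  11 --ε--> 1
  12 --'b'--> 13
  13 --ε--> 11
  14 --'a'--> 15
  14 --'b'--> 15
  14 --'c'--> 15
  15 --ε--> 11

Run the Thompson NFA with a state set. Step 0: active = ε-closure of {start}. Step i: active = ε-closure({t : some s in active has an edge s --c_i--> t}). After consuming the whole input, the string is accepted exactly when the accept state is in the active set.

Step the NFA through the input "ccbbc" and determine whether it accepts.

Answer: REJECT

Steps:
start: ε-closure({0}) = {0,2,4}
'c' @ 1: {1,3,5,6}  (accept∈set)
'c' @ 2: {7,8}
'b' @ 3: {9,10,12,14}
'b' @ 4: {1,11,13,15}  (accept∈set)
'c' @ 5: {}  — dead — no transitions
final: {}; accept 1 not in set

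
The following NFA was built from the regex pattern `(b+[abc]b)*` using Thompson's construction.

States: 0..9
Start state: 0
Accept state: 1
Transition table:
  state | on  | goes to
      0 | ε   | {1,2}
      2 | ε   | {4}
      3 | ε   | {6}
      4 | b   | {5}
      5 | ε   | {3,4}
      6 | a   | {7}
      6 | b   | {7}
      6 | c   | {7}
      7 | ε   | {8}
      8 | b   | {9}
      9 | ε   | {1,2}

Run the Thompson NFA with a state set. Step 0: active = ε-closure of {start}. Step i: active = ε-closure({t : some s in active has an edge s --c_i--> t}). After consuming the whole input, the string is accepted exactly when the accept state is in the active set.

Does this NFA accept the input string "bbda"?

Answer: REJECT

Trace:
initial (ε-close {0}): {0,1,2,4}
'b' @ 1: {3,4,5,6}
'b' @ 2: {3,4,5,6,7,8}
'd' @ 3: {}  — no active states
rest 'a' ignored (set empty)
end set {} — state 1 not in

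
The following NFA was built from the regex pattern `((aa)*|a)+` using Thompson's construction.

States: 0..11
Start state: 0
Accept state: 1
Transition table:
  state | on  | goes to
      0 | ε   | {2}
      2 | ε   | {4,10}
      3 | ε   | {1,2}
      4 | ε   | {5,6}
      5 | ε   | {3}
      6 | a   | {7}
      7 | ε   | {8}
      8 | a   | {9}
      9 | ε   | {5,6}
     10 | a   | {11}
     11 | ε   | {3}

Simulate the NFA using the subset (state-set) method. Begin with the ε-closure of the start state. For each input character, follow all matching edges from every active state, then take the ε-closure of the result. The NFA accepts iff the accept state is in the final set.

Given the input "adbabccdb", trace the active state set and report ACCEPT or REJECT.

Answer: REJECT

Trace:
S₀ = ε-closure({0}) = {0,1,2,3,4,5,6,10}
'a' @ 1: {1,2,3,4,5,6,7,8,10,11}  ✓accept
'd' @ 2: {}  — state set empty
rest 'babccdb' ignored (set empty)
after full input: {}  (accept=1 not in)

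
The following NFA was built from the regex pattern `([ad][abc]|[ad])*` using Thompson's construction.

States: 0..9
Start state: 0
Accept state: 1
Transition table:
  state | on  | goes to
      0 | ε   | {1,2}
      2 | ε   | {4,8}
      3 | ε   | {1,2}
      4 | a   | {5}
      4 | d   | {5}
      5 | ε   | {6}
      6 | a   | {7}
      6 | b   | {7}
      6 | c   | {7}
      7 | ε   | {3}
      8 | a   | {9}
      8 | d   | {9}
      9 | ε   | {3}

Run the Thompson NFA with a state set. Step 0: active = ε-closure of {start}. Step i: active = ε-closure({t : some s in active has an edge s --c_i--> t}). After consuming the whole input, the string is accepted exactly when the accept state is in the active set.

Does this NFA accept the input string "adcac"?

Answer: ACCEPT

Trace:
start: ε-closure({0}) = {0,1,2,4,8}
'a' @ 1: {1,2,3,4,5,6,8,9}  (accept∈set)
'd' @ 2: {1,2,3,4,5,6,8,9}  (accept∈set)
'c' @ 3: {1,2,3,4,7,8}  (accept∈set)
'a' @ 4: {1,2,3,4,5,6,8,9}  (accept∈set)
'c' @ 5: {1,2,3,4,7,8}  (accept∈set)
end set {1,2,3,4,7,8} — state 1 in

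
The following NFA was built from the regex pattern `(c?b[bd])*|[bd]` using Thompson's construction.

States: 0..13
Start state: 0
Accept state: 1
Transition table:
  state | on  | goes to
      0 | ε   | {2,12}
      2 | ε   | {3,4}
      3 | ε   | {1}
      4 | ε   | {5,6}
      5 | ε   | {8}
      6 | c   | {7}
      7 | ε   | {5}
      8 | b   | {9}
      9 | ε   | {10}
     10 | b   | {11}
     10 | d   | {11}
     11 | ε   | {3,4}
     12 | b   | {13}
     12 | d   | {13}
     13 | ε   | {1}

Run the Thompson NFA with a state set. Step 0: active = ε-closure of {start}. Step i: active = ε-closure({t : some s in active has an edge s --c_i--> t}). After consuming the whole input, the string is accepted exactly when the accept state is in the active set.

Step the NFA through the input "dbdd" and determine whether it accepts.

start: ε-closure({0}) = {0,1,2,3,4,5,6,8,12}
'd' @ 1: {1,13}  [accepting]
'b' @ 2: {}  — state set empty
rest 'dd' ignored (set empty)
final: {}; accept 1 not in set

Answer: REJECT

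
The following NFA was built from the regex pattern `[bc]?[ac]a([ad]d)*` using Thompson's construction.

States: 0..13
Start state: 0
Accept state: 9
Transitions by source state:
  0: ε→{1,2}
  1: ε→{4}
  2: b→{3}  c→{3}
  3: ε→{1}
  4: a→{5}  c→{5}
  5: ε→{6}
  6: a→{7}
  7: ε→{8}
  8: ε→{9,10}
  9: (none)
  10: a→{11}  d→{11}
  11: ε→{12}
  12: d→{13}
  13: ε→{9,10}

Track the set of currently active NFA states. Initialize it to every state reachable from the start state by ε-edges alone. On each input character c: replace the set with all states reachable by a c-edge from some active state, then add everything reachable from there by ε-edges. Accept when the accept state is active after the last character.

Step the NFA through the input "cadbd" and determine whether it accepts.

initial (ε-close {0}): {0,1,2,4}
'c' @ 1: {1,3,4,5,6}
'a' @ 2: {5,6,7,8,9,10}  [accepting]
'd' @ 3: {11,12}
'b' @ 4: {}  — no active states
rest 'd' ignored (set empty)
end set {} — state 9 not in

Answer: REJECT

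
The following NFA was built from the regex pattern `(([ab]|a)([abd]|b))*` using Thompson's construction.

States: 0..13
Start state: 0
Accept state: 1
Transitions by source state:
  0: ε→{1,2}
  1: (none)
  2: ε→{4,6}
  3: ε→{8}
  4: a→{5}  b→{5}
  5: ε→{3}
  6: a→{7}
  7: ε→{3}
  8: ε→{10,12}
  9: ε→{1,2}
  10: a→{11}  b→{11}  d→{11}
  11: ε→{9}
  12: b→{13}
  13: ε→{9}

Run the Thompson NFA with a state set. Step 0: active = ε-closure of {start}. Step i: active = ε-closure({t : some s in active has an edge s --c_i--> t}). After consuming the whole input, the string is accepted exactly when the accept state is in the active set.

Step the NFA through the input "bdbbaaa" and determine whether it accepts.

Answer: REJECT

Trace:
start: ε-closure({0}) = {0,1,2,4,6}
'b' @ 1: {3,5,8,10,12}
'd' @ 2: {1,2,4,6,9,11}  ✓accept
'b' @ 3: {3,5,8,10,12}
'b' @ 4: {1,2,4,6,9,11,13}  ✓accept
'a' @ 5: {3,5,7,8,10,12}
'a' @ 6: {1,2,4,6,9,11}  ✓accept
'a' @ 7: {3,5,7,8,10,12}
final: {3,5,7,8,10,12}; accept 1 not in set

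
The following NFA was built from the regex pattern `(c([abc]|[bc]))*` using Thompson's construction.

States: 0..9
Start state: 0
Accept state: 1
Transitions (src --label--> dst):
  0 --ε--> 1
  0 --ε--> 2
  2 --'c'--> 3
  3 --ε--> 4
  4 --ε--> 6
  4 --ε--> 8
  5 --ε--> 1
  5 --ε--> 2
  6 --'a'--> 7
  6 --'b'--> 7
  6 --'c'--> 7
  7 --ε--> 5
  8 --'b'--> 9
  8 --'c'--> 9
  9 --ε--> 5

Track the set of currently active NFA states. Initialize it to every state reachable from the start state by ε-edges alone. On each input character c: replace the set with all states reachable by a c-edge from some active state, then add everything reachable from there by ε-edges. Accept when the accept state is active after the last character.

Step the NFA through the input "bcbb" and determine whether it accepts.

S₀ = ε-closure({0}) = {0,1,2}
'b' @ 1: {}  — dead — no transitions
rest 'cbb' ignored (set empty)
end set {} — state 1 not in

Answer: REJECT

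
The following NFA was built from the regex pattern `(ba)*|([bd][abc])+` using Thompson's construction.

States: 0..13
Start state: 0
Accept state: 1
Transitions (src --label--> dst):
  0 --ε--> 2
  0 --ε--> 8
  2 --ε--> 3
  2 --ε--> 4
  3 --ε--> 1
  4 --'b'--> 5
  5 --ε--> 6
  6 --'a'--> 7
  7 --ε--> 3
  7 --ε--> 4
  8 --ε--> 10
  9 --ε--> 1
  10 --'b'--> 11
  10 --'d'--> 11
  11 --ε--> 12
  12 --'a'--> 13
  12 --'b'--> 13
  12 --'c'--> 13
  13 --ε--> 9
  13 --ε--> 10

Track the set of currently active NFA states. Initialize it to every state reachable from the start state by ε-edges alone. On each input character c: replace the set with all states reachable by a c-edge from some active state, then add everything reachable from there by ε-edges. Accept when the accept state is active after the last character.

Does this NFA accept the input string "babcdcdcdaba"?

start: ε-closure({0}) = {0,1,2,3,4,8,10}
'b' @ 1: {5,6,11,12}
'a' @ 2: {1,3,4,7,9,10,13}  [accepting]
'b' @ 3: {5,6,11,12}
'c' @ 4: {1,9,10,13}  [accepting]
'd' @ 5: {11,12}
'c' @ 6: {1,9,10,13}  [accepting]
'd' @ 7: {11,12}
'c' @ 8: {1,9,10,13}  [accepting]
'd' @ 9: {11,12}
'a' @ 10: {1,9,10,13}  [accepting]
'b' @ 11: {11,12}
'a' @ 12: {1,9,10,13}  [accepting]
after full input: {1,9,10,13}  (accept=1 in)

Answer: ACCEPT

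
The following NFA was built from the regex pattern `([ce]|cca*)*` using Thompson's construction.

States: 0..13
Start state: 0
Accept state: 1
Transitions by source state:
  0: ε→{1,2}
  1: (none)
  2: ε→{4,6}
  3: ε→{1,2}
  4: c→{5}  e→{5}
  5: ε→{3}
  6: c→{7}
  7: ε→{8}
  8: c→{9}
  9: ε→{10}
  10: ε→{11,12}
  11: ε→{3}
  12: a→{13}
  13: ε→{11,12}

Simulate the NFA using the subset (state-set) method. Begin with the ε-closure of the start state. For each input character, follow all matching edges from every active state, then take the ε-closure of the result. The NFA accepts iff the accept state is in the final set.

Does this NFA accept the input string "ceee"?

Answer: ACCEPT

Trace:
initial (ε-close {0}): {0,1,2,4,6}
'c' @ 1: {1,2,3,4,5,6,7,8}  ✓accept
'e' @ 2: {1,2,3,4,5,6}  ✓accept
'e' @ 3: {1,2,3,4,5,6}  ✓accept
'e' @ 4: {1,2,3,4,5,6}  ✓accept
final: {1,2,3,4,5,6}; accept 1 in set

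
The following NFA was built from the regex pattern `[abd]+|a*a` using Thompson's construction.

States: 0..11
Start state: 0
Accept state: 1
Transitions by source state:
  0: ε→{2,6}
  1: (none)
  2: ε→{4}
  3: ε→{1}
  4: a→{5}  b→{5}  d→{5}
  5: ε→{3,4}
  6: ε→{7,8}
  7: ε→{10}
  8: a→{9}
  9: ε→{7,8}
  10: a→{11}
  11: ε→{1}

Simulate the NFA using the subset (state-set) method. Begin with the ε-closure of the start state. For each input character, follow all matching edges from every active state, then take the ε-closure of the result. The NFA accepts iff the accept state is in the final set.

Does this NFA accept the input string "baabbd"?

Answer: ACCEPT

Derivation:
start: ε-closure({0}) = {0,2,4,6,7,8,10}
'b' @ 1: {1,3,4,5}  (accept∈set)
'a' @ 2: {1,3,4,5}  (accept∈set)
'a' @ 3: {1,3,4,5}  (accept∈set)
'b' @ 4: {1,3,4,5}  (accept∈set)
'b' @ 5: {1,3,4,5}  (accept∈set)
'd' @ 6: {1,3,4,5}  (accept∈set)
after full input: {1,3,4,5}  (accept=1 in)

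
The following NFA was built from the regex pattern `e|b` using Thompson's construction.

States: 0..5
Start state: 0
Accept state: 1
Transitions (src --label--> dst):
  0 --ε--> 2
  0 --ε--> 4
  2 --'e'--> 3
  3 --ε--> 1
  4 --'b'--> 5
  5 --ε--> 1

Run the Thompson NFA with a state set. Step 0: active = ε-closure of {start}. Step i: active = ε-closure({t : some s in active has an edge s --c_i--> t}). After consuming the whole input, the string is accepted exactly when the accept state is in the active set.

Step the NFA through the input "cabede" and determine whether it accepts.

start: ε-closure({0}) = {0,2,4}
'c' @ 1: {}  — dead — no transitions
rest 'abede' ignored (set empty)
after full input: {}  (accept=1 not in)

Answer: REJECT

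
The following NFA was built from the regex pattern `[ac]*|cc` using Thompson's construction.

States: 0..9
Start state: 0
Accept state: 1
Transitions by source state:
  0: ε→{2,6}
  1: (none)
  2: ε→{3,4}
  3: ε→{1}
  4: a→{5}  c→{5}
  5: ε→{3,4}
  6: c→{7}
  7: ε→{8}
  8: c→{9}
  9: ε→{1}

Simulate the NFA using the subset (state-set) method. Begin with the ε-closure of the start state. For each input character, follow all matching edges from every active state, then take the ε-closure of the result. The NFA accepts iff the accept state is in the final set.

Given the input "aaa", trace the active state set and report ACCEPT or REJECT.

Answer: ACCEPT

Trace:
start: ε-closure({0}) = {0,1,2,3,4,6}
'a' @ 1: {1,3,4,5}  (accept∈set)
'a' @ 2: {1,3,4,5}  (accept∈set)
'a' @ 3: {1,3,4,5}  (accept∈set)
final: {1,3,4,5}; accept 1 in set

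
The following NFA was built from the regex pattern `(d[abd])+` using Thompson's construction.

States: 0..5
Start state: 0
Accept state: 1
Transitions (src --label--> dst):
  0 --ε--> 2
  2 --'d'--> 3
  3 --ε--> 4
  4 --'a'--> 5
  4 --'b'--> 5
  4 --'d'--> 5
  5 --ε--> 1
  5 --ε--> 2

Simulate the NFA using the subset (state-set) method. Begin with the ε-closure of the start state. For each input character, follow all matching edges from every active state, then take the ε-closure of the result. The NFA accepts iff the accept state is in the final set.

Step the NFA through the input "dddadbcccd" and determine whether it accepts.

Answer: REJECT

Steps:
S₀ = ε-closure({0}) = {0,2}
'd' @ 1: {3,4}
'd' @ 2: {1,2,5}  [accepting]
'd' @ 3: {3,4}
'a' @ 4: {1,2,5}  [accepting]
'd' @ 5: {3,4}
'b' @ 6: {1,2,5}  [accepting]
'c' @ 7: {}  — no active states
rest 'ccd' ignored (set empty)
end set {} — state 1 not in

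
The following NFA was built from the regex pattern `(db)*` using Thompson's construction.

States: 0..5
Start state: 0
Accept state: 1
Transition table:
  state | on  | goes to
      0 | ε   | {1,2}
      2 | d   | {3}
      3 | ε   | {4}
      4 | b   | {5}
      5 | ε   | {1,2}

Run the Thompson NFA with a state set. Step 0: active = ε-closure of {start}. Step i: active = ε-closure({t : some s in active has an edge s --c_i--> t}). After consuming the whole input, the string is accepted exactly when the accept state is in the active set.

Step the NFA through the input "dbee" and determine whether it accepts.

initial (ε-close {0}): {0,1,2}
'd' @ 1: {3,4}
'b' @ 2: {1,2,5}  [accepting]
'e' @ 3: {}  — dead — no transitions
rest 'e' ignored (set empty)
end set {} — state 1 not in

Answer: REJECT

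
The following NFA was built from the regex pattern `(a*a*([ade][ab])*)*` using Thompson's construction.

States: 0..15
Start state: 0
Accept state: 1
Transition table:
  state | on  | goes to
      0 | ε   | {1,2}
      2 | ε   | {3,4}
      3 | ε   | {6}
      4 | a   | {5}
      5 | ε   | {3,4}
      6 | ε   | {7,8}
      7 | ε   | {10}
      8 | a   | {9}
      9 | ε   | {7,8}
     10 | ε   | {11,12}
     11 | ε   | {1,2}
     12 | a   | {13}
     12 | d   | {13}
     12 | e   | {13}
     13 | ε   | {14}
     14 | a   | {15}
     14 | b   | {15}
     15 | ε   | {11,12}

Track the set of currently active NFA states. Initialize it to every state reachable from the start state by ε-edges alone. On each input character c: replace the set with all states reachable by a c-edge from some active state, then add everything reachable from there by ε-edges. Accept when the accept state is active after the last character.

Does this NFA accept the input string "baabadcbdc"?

S₀ = ε-closure({0}) = {0,1,2,3,4,6,7,8,10,11,12}
'b' @ 1: {}  — dead — no transitions
rest 'aabadcbdc' ignored (set empty)
end set {} — state 1 not in

Answer: REJECT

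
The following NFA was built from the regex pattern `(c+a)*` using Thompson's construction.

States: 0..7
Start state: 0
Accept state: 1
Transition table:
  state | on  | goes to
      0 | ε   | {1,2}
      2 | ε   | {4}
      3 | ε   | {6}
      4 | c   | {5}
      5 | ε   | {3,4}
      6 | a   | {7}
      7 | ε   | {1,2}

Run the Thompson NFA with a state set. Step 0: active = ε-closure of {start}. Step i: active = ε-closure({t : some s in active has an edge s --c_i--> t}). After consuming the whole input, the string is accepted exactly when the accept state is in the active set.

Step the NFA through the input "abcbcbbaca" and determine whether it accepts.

start: ε-closure({0}) = {0,1,2,4}
'a' @ 1: {}  — no active states
rest 'bcbcbbaca' ignored (set empty)
after full input: {}  (accept=1 not in)

Answer: REJECT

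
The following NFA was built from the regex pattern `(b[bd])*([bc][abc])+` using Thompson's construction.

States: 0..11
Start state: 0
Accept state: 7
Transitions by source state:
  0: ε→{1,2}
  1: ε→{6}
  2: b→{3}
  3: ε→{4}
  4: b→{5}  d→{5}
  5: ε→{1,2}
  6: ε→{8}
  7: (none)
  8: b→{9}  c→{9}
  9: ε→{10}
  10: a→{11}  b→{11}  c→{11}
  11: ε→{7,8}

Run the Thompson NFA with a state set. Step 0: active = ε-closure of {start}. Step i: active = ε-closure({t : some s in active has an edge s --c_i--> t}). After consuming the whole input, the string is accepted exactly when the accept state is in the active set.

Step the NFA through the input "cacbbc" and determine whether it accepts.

Answer: ACCEPT

Derivation:
initial (ε-close {0}): {0,1,2,6,8}
'c' @ 1: {9,10}
'a' @ 2: {7,8,11}  (accept∈set)
'c' @ 3: {9,10}
'b' @ 4: {7,8,11}  (accept∈set)
'b' @ 5: {9,10}
'c' @ 6: {7,8,11}  (accept∈set)
end set {7,8,11} — state 7 in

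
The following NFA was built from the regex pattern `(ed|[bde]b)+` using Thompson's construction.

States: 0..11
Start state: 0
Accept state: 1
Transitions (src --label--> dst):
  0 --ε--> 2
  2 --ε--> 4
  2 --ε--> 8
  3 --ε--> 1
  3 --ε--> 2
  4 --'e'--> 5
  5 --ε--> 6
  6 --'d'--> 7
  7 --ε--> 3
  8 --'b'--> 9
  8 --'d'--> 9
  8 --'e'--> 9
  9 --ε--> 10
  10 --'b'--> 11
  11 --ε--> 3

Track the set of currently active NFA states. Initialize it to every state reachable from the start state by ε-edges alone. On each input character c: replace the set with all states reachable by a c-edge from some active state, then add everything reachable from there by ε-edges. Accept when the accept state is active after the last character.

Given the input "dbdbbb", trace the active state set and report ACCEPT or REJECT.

S₀ = ε-closure({0}) = {0,2,4,8}
'd' @ 1: {9,10}
'b' @ 2: {1,2,3,4,8,11}  [accepting]
'd' @ 3: {9,10}
'b' @ 4: {1,2,3,4,8,11}  [accepting]
'b' @ 5: {9,10}
'b' @ 6: {1,2,3,4,8,11}  [accepting]
after full input: {1,2,3,4,8,11}  (accept=1 in)

Answer: ACCEPT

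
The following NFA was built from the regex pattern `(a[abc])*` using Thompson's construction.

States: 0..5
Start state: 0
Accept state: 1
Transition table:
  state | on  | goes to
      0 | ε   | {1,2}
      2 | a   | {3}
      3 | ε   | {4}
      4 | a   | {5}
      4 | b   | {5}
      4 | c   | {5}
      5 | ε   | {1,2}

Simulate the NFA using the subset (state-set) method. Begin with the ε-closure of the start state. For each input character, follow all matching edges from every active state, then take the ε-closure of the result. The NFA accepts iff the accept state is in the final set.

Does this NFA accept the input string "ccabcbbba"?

initial (ε-close {0}): {0,1,2}
'c' @ 1: {}  — dead — no transitions
rest 'cabcbbba' ignored (set empty)
final: {}; accept 1 not in set

Answer: REJECT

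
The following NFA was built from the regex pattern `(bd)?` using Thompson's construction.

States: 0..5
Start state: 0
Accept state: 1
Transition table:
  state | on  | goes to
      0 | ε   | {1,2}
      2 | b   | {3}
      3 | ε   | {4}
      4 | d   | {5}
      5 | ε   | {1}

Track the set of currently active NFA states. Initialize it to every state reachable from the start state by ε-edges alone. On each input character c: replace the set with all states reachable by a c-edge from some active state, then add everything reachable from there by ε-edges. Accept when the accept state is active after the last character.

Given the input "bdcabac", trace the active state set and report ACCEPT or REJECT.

initial (ε-close {0}): {0,1,2}
'b' @ 1: {3,4}
'd' @ 2: {1,5}  [accepting]
'c' @ 3: {}  — dead — no transitions
rest 'abac' ignored (set empty)
end set {} — state 1 not in

Answer: REJECT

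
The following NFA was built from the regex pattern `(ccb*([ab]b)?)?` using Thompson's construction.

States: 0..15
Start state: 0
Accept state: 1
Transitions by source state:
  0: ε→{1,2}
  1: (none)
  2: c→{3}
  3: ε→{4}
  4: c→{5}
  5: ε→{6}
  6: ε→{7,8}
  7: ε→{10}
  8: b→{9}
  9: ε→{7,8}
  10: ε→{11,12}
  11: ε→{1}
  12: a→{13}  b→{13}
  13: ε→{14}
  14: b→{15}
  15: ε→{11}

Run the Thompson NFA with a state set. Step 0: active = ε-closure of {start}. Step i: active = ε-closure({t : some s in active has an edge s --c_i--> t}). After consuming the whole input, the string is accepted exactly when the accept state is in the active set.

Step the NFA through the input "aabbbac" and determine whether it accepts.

Answer: REJECT

Trace:
S₀ = ε-closure({0}) = {0,1,2}
'a' @ 1: {}  — no active states
rest 'abbbac' ignored (set empty)
final: {}; accept 1 not in set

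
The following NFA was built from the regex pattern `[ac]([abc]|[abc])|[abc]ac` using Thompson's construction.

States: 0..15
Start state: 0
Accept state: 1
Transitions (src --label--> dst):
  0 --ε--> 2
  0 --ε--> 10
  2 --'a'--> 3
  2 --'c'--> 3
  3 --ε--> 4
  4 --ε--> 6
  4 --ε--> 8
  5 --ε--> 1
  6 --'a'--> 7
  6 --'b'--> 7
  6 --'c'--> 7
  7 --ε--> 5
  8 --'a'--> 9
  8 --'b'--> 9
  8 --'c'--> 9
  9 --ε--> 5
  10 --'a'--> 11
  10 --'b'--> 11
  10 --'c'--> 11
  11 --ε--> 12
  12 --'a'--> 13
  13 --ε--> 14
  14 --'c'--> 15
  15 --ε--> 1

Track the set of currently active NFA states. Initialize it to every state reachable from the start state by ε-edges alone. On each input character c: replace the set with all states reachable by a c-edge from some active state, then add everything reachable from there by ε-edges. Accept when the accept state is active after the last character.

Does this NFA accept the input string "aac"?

start: ε-closure({0}) = {0,2,10}
'a' @ 1: {3,4,6,8,11,12}
'a' @ 2: {1,5,7,9,13,14}  [accepting]
'c' @ 3: {1,15}  [accepting]
end set {1,15} — state 1 in

Answer: ACCEPT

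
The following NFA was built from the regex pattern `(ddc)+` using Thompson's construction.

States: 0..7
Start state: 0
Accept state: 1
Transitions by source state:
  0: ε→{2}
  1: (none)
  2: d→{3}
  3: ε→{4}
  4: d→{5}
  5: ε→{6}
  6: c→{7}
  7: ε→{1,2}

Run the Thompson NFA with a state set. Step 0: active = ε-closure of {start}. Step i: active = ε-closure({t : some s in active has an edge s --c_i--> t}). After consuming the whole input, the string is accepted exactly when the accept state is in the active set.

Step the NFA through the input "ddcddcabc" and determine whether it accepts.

initial (ε-close {0}): {0,2}
'd' @ 1: {3,4}
'd' @ 2: {5,6}
'c' @ 3: {1,2,7}  (accept∈set)
'd' @ 4: {3,4}
'd' @ 5: {5,6}
'c' @ 6: {1,2,7}  (accept∈set)
'a' @ 7: {}  — no active states
rest 'bc' ignored (set empty)
end set {} — state 1 not in

Answer: REJECT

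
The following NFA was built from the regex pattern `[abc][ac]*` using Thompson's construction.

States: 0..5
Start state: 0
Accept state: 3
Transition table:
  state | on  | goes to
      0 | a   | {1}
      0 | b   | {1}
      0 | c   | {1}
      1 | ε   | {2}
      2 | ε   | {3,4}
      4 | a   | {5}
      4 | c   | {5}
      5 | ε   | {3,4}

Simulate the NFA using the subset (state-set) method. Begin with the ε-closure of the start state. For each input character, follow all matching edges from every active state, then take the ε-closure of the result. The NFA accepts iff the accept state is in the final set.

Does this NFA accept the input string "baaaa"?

Answer: ACCEPT

Trace:
S₀ = ε-closure({0}) = {0}
'b' @ 1: {1,2,3,4}  (accept∈set)
'a' @ 2: {3,4,5}  (accept∈set)
'a' @ 3: {3,4,5}  (accept∈set)
'a' @ 4: {3,4,5}  (accept∈set)
'a' @ 5: {3,4,5}  (accept∈set)
end set {3,4,5} — state 3 in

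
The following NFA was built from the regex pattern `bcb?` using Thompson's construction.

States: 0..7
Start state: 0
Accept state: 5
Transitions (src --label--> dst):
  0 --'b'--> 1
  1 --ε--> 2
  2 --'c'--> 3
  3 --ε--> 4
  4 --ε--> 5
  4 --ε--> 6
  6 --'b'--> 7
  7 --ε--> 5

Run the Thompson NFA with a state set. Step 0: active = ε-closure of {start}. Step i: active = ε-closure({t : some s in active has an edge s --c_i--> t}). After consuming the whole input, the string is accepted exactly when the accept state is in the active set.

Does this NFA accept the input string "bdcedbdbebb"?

Answer: REJECT

Trace:
S₀ = ε-closure({0}) = {0}
'b' @ 1: {1,2}
'd' @ 2: {}  — dead — no transitions
rest 'cedbdbebb' ignored (set empty)
end set {} — state 5 not in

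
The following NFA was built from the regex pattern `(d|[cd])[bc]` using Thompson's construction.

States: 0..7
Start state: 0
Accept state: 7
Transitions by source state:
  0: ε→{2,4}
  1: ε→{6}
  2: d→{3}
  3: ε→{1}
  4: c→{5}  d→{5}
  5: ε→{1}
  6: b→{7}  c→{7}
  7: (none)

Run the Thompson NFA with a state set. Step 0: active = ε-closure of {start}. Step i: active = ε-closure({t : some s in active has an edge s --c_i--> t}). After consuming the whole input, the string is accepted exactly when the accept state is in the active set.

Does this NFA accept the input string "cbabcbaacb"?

initial (ε-close {0}): {0,2,4}
'c' @ 1: {1,5,6}
'b' @ 2: {7}  ✓accept
'a' @ 3: {}  — state set empty
rest 'bcbaacb' ignored (set empty)
after full input: {}  (accept=7 not in)

Answer: REJECT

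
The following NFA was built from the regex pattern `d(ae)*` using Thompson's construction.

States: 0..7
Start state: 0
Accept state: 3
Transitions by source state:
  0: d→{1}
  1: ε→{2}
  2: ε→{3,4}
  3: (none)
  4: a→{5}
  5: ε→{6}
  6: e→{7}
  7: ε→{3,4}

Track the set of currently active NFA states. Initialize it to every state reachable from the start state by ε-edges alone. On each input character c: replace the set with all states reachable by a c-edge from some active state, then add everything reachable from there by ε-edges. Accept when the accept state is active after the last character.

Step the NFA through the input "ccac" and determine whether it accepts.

S₀ = ε-closure({0}) = {0}
'c' @ 1: {}  — state set empty
rest 'cac' ignored (set empty)
final: {}; accept 3 not in set

Answer: REJECT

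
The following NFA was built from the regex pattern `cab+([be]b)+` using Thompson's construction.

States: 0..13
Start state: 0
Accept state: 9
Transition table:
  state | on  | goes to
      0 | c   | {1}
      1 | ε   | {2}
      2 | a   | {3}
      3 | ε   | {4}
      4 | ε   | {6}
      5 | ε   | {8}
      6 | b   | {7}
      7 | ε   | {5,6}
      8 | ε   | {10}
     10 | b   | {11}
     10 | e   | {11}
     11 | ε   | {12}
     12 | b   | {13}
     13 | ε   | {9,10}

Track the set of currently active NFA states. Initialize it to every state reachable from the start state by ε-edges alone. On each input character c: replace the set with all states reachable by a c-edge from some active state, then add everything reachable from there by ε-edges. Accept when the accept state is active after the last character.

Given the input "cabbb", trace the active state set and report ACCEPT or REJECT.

Answer: ACCEPT

Trace:
S₀ = ε-closure({0}) = {0}
'c' @ 1: {1,2}
'a' @ 2: {3,4,6}
'b' @ 3: {5,6,7,8,10}
'b' @ 4: {5,6,7,8,10,11,12}
'b' @ 5: {5,6,7,8,9,10,11,12,13}  [accepting]
end set {5,6,7,8,9,10,11,12,13} — state 9 in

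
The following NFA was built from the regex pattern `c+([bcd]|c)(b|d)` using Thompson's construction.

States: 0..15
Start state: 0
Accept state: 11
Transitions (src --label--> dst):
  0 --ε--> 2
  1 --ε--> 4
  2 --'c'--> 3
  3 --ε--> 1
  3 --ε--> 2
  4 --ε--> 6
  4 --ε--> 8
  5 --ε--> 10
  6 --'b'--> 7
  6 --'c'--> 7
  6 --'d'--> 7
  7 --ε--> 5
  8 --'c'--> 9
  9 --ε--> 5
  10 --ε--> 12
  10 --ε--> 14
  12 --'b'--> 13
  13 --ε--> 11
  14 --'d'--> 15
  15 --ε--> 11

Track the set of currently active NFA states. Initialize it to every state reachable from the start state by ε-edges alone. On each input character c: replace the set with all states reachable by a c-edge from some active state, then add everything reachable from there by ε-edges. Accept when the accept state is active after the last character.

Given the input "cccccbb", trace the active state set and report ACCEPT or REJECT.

initial (ε-close {0}): {0,2}
'c' @ 1: {1,2,3,4,6,8}
'c' @ 2: {1,2,3,4,5,6,7,8,9,10,12,14}
'c' @ 3: {1,2,3,4,5,6,7,8,9,10,12,14}
'c' @ 4: {1,2,3,4,5,6,7,8,9,10,12,14}
'c' @ 5: {1,2,3,4,5,6,7,8,9,10,12,14}
'b' @ 6: {5,7,10,11,12,13,14}  (accept∈set)
'b' @ 7: {11,13}  (accept∈set)
end set {11,13} — state 11 in

Answer: ACCEPT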